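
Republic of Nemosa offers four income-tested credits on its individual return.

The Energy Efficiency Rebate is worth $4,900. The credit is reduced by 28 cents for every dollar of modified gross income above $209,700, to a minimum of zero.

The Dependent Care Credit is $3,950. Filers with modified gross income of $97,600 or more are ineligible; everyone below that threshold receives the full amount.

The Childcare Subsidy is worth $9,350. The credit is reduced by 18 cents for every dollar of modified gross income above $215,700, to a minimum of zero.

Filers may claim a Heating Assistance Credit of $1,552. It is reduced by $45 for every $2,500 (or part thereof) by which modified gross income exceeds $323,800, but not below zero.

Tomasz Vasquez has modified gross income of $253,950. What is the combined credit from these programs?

Energy Efficiency Rebate: 28% of the $44,250 excess over $209,700 is $12,390 ≥ base, so the credit is $0.
Dependent Care Credit: $253,950 meets or exceeds the $97,600 cutoff, so the credit is $0.
Childcare Subsidy: 18% of the $38,250 excess over $215,700 is $6,885; credit = $9,350 − $6,885 = $2,465.
Heating Assistance Credit: $253,950 is at or below the $323,800 threshold, so the full $1,552 applies.
Total: $0 + $0 + $2,465 + $1,552 = $4,017.

$4,017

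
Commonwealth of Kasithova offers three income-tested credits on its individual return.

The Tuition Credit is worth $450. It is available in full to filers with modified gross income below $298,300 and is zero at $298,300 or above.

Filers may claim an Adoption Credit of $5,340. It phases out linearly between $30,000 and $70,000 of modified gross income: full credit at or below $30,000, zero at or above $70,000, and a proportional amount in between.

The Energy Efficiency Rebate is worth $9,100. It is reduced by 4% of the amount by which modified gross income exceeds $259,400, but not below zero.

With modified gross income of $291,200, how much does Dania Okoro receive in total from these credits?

$8,278

Tuition Credit: $291,200 is below the $298,300 cutoff, so the full $450 applies.
Adoption Credit: $291,200 is at or above $70,000, so the credit is $0.
Energy Efficiency Rebate: 4% of the $31,800 excess over $259,400 is $1,272; credit = $9,100 − $1,272 = $7,828.
Total: $450 + $0 + $7,828 = $8,278.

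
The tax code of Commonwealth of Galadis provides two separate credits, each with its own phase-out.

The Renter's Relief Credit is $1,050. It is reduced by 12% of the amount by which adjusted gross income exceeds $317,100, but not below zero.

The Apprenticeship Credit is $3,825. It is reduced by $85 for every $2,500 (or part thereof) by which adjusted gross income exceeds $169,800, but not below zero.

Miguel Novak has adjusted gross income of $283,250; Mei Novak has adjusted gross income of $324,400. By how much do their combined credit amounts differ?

Miguel ($283,250): Renter's Relief Credit: $283,250 is at or below the $317,100 threshold, so the full $1,050 applies. Apprenticeship Credit: income exceeds $169,800 by $113,450 → 46 increments × $85 = $3,910 ≥ base, so the credit is $0. total $1,050 + $0 = $1,050
Mei ($324,400): Renter's Relief Credit: 12% of the $7,300 excess over $317,100 is $876; credit = $1,050 − $876 = $174. Apprenticeship Credit: income exceeds $169,800 by $154,600 → 62 increments × $85 = $5,270 ≥ base, so the credit is $0. total $174 + $0 = $174
Difference: |$1,050 − $174| = $876.

$876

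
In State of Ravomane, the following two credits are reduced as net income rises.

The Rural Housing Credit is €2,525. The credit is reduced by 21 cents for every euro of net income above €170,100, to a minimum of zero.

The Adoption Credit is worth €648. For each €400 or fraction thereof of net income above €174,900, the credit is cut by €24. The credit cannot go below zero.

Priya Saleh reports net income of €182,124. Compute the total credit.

€192

Rural Housing Credit: 21% of the €12,024 excess over €170,100 is €2,525.04 ≥ base, so the credit is €0.
Adoption Credit: income exceeds €174,900 by €7,224, which is 19 full-or-partial €400 increments; reduction = 19 × €24 = €456, leaving €192.
Total: €0 + €192 = €192.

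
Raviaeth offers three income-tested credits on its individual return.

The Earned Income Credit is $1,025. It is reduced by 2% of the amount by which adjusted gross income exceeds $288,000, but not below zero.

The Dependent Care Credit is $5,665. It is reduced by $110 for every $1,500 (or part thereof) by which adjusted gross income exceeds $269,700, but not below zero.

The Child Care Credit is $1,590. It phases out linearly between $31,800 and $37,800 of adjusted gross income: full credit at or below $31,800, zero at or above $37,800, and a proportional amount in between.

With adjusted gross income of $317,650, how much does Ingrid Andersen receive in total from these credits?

Earned Income Credit: 2% of the $29,650 excess over $288,000 is $593; credit = $1,025 − $593 = $432.
Dependent Care Credit: income exceeds $269,700 by $47,950, which is 32 full-or-partial $1,500 increments; reduction = 32 × $110 = $3,520, leaving $2,145.
Child Care Credit: $317,650 is at or above $37,800, so the credit is $0.
Total: $432 + $2,145 + $0 = $2,577.

$2,577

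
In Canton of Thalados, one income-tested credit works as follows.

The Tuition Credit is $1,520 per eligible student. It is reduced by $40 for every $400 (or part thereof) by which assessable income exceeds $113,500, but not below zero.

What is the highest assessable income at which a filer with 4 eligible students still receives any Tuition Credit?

Full credit = 4 × $1,520 = $6,080.
After 151 increments the reduction is 151 × $40 = $6,040, leaving $40; one more increment wipes it out. Increment 151 ends at excess 151 × $400 = $60,400, so the highest qualifying income is $113,500 + $60,400 = $173,900.

$173,900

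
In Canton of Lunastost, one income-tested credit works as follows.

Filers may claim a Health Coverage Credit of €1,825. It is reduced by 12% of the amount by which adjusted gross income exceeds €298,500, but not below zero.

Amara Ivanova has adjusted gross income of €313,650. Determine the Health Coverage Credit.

Health Coverage Credit: 12% of the €15,150 excess over €298,500 is €1,818; credit = €1,825 − €1,818 = €7.

€7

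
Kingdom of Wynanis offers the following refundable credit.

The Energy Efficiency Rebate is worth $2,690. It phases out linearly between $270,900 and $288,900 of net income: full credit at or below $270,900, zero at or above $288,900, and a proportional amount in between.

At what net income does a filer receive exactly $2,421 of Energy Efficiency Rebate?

$272,700

$2,421 is 2,421/2,690 of the full $2,690, so 269/2,690 of the $18,000 range has been used: income = $270,900 + $18,000 × 269/2,690 = $272,700.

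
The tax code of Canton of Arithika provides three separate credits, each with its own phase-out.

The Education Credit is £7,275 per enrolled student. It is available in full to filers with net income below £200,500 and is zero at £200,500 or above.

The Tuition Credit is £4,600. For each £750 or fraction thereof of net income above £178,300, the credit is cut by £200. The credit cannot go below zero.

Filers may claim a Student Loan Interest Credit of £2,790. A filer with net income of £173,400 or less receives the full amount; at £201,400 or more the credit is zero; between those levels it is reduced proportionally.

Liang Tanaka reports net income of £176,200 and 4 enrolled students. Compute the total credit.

£36,211

Education Credit: base = 4 × £7,275 = £29,100. £176,200 is below the £200,500 cutoff, so the full £29,100 applies.
Tuition Credit: £176,200 is at or below the £178,300 threshold, so the full £4,600 applies.
Student Loan Interest Credit: £176,200 is £2,800 into a £28,000 phase-out range, leaving 25,200/28,000 of the credit: £2,790 × 25,200/28,000 = £2,511.
Total: £29,100 + £4,600 + £2,511 = £36,211.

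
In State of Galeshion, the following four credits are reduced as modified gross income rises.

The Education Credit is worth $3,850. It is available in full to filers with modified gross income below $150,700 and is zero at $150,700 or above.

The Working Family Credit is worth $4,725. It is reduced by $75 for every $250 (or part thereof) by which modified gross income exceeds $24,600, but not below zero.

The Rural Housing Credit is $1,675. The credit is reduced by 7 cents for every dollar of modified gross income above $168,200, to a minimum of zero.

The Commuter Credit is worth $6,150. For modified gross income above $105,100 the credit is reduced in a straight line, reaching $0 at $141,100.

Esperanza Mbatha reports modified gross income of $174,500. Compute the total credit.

Education Credit: $174,500 meets or exceeds the $150,700 cutoff, so the credit is $0.
Working Family Credit: income exceeds $24,600 by $149,900 → 600 increments × $75 = $45,000 ≥ base, so the credit is $0.
Rural Housing Credit: 7% of the $6,300 excess over $168,200 is $441; credit = $1,675 − $441 = $1,234.
Commuter Credit: $174,500 is at or above $141,100, so the credit is $0.
Total: $0 + $0 + $1,234 + $0 = $1,234.

$1,234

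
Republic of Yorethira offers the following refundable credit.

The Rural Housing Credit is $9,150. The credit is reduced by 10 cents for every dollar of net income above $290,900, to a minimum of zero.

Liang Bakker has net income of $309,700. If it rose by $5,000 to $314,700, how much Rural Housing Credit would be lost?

$500

At $309,700 — 10% of the $18,800 excess over $290,900 is $1,880; credit = $9,150 − $1,880 = $7,270.
At $314,700 — 10% of the $23,800 excess over $290,900 is $2,380; credit = $9,150 − $2,380 = $6,770.
Lost: $7,270 − $6,770 = $500.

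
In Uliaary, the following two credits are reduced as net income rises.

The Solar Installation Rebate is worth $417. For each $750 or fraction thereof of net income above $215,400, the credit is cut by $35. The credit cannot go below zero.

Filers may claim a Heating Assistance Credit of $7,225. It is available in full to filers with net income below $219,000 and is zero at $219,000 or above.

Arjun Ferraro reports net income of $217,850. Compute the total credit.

$7,502

Solar Installation Rebate: income exceeds $215,400 by $2,450, which is 4 full-or-partial $750 increments; reduction = 4 × $35 = $140, leaving $277.
Heating Assistance Credit: $217,850 is below the $219,000 cutoff, so the full $7,225 applies.
Total: $277 + $7,225 = $7,502.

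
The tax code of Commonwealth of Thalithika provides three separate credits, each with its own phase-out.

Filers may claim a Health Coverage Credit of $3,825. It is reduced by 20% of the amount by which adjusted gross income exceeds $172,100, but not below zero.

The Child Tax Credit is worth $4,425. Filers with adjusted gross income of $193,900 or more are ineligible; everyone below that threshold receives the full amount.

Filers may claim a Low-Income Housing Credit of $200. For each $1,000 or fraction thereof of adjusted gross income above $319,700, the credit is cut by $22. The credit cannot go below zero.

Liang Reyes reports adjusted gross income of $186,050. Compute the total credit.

$5,660

Health Coverage Credit: 20% of the $13,950 excess over $172,100 is $2,790; credit = $3,825 − $2,790 = $1,035.
Child Tax Credit: $186,050 is below the $193,900 cutoff, so the full $4,425 applies.
Low-Income Housing Credit: $186,050 is at or below the $319,700 threshold, so the full $200 applies.
Total: $1,035 + $4,425 + $200 = $5,660.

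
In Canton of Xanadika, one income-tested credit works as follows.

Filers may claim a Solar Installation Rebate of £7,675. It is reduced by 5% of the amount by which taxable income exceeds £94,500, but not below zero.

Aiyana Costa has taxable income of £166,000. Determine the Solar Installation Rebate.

Solar Installation Rebate: 5% of the £71,500 excess over £94,500 is £3,575; credit = £7,675 − £3,575 = £4,100.

£4,100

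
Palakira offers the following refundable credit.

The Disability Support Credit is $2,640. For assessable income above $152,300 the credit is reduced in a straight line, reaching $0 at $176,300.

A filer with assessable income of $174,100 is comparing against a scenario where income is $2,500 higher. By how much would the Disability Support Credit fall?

At $174,100 — $174,100 is $21,800 into a $24,000 phase-out range, leaving 2,200/24,000 of the credit: $2,640 × 2,200/24,000 = $242.
At $176,600 — $176,600 is at or above $176,300, so the credit is $0.
Lost: $242 − $0 = $242.

$242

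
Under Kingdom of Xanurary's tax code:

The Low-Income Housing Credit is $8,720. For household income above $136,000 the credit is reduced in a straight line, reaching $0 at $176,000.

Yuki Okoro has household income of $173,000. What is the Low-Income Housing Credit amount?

$654

Low-Income Housing Credit: $173,000 is $37,000 into a $40,000 phase-out range, leaving 3,000/40,000 of the credit: $8,720 × 3,000/40,000 = $654.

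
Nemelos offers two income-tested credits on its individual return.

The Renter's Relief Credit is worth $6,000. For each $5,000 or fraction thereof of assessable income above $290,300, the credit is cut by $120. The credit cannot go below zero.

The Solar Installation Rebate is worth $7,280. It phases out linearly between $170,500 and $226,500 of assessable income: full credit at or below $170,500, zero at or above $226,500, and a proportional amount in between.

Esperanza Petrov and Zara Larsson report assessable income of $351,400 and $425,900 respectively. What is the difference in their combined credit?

Esperanza ($351,400): Renter's Relief Credit: income exceeds $290,300 by $61,100, which is 13 full-or-partial $5,000 increments; reduction = 13 × $120 = $1,560, leaving $4,440. Solar Installation Rebate: $351,400 is at or above $226,500, so the credit is $0. total $4,440 + $0 = $4,440
Zara ($425,900): Renter's Relief Credit: income exceeds $290,300 by $135,600, which is 28 full-or-partial $5,000 increments; reduction = 28 × $120 = $3,360, leaving $2,640. Solar Installation Rebate: $425,900 is at or above $226,500, so the credit is $0. total $2,640 + $0 = $2,640
Difference: |$4,440 − $2,640| = $1,800.

$1,800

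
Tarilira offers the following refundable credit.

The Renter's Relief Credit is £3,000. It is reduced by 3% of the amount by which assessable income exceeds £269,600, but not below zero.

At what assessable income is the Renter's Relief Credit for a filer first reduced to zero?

£369,600

The credit falls by 3% of each pound above £269,600, so it reaches zero when the excess is £3,000 / 3% = £100,000: income = £269,600 + £100,000 = £369,600.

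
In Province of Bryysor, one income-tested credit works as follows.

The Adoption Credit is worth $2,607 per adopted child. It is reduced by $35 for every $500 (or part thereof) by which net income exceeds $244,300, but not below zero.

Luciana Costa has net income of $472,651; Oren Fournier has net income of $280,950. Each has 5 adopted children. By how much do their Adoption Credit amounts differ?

Luciana ($472,651): Adoption Credit: base = 5 × $2,607 = $13,035. income exceeds $244,300 by $228,351 → 457 increments × $35 = $15,995 ≥ base, so the credit is $0.
Oren ($280,950): Adoption Credit: base = 5 × $2,607 = $13,035. income exceeds $244,300 by $36,650, which is 74 full-or-partial $500 increments; reduction = 74 × $35 = $2,590, leaving $10,445.
Difference: |$0 − $10,445| = $10,445.

$10,445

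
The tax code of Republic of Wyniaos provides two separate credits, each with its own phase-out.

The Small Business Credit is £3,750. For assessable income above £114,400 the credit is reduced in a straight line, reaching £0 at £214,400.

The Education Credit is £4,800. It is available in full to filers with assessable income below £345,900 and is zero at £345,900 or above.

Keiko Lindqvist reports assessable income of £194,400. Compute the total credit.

£5,550

Small Business Credit: £194,400 is £80,000 into a £100,000 phase-out range, leaving 20,000/100,000 of the credit: £3,750 × 20,000/100,000 = £750.
Education Credit: £194,400 is below the £345,900 cutoff, so the full £4,800 applies.
Total: £750 + £4,800 = £5,550.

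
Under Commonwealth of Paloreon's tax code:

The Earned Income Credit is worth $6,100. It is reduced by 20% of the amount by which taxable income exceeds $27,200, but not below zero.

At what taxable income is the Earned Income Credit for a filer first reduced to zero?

The credit falls by 20% of each dollar above $27,200, so it reaches zero when the excess is $6,100 / 20% = $30,500: income = $27,200 + $30,500 = $57,700.

$57,700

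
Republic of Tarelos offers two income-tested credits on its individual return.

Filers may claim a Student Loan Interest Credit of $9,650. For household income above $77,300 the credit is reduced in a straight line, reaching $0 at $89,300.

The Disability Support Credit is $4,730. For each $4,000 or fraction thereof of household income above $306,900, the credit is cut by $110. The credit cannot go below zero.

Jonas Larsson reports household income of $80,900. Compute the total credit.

Student Loan Interest Credit: $80,900 is $3,600 into a $12,000 phase-out range, leaving 8,400/12,000 of the credit: $9,650 × 8,400/12,000 = $6,755.
Disability Support Credit: $80,900 is at or below the $306,900 threshold, so the full $4,730 applies.
Total: $6,755 + $4,730 = $11,485.

$11,485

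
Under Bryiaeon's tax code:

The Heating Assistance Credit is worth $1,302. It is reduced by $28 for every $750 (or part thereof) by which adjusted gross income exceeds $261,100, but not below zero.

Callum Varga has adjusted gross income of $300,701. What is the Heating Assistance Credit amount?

Heating Assistance Credit: income exceeds $261,100 by $39,601 → 53 increments × $28 = $1,484 ≥ base, so the credit is $0.

$0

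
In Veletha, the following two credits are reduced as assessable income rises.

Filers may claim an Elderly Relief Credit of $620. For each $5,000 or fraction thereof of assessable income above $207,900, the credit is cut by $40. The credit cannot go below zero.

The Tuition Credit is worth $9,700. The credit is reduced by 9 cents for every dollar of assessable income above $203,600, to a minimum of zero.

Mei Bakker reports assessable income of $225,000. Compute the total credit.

$8,234

Elderly Relief Credit: income exceeds $207,900 by $17,100, which is 4 full-or-partial $5,000 increments; reduction = 4 × $40 = $160, leaving $460.
Tuition Credit: 9% of the $21,400 excess over $203,600 is $1,926; credit = $9,700 − $1,926 = $7,774.
Total: $460 + $7,774 = $8,234.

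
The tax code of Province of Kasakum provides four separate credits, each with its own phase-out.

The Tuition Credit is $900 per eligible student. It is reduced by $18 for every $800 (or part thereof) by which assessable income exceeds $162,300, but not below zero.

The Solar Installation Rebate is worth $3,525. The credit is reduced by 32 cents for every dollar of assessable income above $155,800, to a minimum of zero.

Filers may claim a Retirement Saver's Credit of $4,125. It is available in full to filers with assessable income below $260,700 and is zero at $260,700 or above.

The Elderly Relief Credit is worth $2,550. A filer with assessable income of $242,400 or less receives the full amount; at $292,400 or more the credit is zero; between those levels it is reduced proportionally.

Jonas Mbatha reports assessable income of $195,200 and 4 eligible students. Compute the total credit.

$9,519

Tuition Credit: base = 4 × $900 = $3,600. income exceeds $162,300 by $32,900, which is 42 full-or-partial $800 increments; reduction = 42 × $18 = $756, leaving $2,844.
Solar Installation Rebate: 32% of the $39,400 excess over $155,800 is $12,608 ≥ base, so the credit is $0.
Retirement Saver's Credit: $195,200 is below the $260,700 cutoff, so the full $4,125 applies.
Elderly Relief Credit: $195,200 is at or below the $242,400 threshold, so the full $2,550 applies.
Total: $2,844 + $0 + $4,125 + $2,550 = $9,519.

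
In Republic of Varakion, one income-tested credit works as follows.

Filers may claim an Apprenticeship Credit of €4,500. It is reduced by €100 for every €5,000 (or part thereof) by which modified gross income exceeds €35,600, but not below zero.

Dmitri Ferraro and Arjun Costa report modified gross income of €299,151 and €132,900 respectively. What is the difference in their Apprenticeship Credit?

Dmitri (€299,151): Apprenticeship Credit: income exceeds €35,600 by €263,551 → 53 increments × €100 = €5,300 ≥ base, so the credit is €0.
Arjun (€132,900): Apprenticeship Credit: income exceeds €35,600 by €97,300, which is 20 full-or-partial €5,000 increments; reduction = 20 × €100 = €2,000, leaving €2,500.
Difference: |€0 − €2,500| = €2,500.

€2,500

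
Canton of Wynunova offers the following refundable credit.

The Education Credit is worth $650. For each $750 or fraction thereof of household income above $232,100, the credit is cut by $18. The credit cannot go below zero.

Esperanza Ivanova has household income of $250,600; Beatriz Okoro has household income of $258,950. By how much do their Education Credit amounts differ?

Esperanza ($250,600): Education Credit: income exceeds $232,100 by $18,500, which is 25 full-or-partial $750 increments; reduction = 25 × $18 = $450, leaving $200.
Beatriz ($258,950): Education Credit: income exceeds $232,100 by $26,850, which is 36 full-or-partial $750 increments; reduction = 36 × $18 = $648, leaving $2.
Difference: |$200 − $2| = $198.

$198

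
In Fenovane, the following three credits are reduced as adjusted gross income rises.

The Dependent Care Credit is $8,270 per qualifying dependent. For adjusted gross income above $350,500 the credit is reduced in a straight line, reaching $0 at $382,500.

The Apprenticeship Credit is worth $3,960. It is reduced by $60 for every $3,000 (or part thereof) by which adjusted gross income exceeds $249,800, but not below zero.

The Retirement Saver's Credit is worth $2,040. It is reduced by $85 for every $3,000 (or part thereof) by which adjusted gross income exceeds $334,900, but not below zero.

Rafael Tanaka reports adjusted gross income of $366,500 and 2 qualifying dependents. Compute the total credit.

Dependent Care Credit: base = 2 × $8,270 = $16,540. $366,500 is $16,000 into a $32,000 phase-out range, leaving 16,000/32,000 of the credit: $16,540 × 16,000/32,000 = $8,270.
Apprenticeship Credit: income exceeds $249,800 by $116,700, which is 39 full-or-partial $3,000 increments; reduction = 39 × $60 = $2,340, leaving $1,620.
Retirement Saver's Credit: income exceeds $334,900 by $31,600, which is 11 full-or-partial $3,000 increments; reduction = 11 × $85 = $935, leaving $1,105.
Total: $8,270 + $1,620 + $1,105 = $10,995.

$10,995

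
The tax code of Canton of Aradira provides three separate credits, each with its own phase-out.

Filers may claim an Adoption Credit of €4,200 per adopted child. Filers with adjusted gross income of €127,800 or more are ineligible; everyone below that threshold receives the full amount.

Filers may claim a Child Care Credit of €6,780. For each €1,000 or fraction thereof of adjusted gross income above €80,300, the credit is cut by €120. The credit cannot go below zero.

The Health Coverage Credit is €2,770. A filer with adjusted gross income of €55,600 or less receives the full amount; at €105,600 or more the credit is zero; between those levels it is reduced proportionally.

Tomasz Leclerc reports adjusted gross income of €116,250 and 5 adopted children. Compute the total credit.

€23,460

Adoption Credit: base = 5 × €4,200 = €21,000. €116,250 is below the €127,800 cutoff, so the full €21,000 applies.
Child Care Credit: income exceeds €80,300 by €35,950, which is 36 full-or-partial €1,000 increments; reduction = 36 × €120 = €4,320, leaving €2,460.
Health Coverage Credit: €116,250 is at or above €105,600, so the credit is €0.
Total: €21,000 + €2,460 + €0 = €23,460.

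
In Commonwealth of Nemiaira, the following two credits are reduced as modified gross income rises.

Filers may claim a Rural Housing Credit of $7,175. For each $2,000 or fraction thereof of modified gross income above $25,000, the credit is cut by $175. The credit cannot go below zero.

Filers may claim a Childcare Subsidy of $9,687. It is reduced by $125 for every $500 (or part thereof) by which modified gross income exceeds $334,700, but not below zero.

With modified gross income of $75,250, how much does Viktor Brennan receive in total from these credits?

Rural Housing Credit: income exceeds $25,000 by $50,250, which is 26 full-or-partial $2,000 increments; reduction = 26 × $175 = $4,550, leaving $2,625.
Childcare Subsidy: $75,250 is at or below the $334,700 threshold, so the full $9,687 applies.
Total: $2,625 + $9,687 = $12,312.

$12,312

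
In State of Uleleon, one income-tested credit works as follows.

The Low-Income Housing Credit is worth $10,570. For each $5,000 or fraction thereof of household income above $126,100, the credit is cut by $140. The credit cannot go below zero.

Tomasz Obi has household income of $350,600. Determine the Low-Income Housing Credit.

$4,270

Low-Income Housing Credit: income exceeds $126,100 by $224,500, which is 45 full-or-partial $5,000 increments; reduction = 45 × $140 = $6,300, leaving $4,270.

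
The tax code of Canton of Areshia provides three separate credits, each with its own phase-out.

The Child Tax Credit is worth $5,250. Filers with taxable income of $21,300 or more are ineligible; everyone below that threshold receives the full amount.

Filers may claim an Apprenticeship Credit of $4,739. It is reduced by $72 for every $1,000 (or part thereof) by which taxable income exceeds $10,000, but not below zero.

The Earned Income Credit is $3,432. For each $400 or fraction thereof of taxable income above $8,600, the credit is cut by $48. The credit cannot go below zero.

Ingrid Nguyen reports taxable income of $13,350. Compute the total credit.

$12,557

Child Tax Credit: $13,350 is below the $21,300 cutoff, so the full $5,250 applies.
Apprenticeship Credit: income exceeds $10,000 by $3,350, which is 4 full-or-partial $1,000 increments; reduction = 4 × $72 = $288, leaving $4,451.
Earned Income Credit: income exceeds $8,600 by $4,750, which is 12 full-or-partial $400 increments; reduction = 12 × $48 = $576, leaving $2,856.
Total: $5,250 + $4,451 + $2,856 = $12,557.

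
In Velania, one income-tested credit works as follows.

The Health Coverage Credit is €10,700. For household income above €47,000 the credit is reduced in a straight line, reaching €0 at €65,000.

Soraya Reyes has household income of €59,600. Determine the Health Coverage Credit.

Health Coverage Credit: €59,600 is €12,600 into a €18,000 phase-out range, leaving 5,400/18,000 of the credit: €10,700 × 5,400/18,000 = €3,210.

€3,210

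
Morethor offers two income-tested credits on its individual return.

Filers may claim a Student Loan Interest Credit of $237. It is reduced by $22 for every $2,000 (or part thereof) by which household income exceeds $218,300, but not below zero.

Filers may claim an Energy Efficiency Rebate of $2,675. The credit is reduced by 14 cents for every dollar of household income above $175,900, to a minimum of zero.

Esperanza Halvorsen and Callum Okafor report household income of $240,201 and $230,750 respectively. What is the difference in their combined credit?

Esperanza ($240,201): Student Loan Interest Credit: income exceeds $218,300 by $21,901 → 11 increments × $22 = $242 ≥ base, so the credit is $0. Energy Efficiency Rebate: 14% of the $64,301 excess over $175,900 is $9,002.14 ≥ base, so the credit is $0. total $0 + $0 = $0
Callum ($230,750): Student Loan Interest Credit: income exceeds $218,300 by $12,450, which is 7 full-or-partial $2,000 increments; reduction = 7 × $22 = $154, leaving $83. Energy Efficiency Rebate: 14% of the $54,850 excess over $175,900 is $7,679 ≥ base, so the credit is $0. total $83 + $0 = $83
Difference: |$0 − $83| = $83.

$83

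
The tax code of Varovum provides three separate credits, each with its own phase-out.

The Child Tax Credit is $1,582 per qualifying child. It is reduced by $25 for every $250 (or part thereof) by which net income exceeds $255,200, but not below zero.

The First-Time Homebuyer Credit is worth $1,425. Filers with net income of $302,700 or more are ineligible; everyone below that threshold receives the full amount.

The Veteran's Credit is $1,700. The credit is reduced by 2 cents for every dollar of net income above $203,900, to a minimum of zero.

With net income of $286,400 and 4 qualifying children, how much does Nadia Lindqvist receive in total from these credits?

Child Tax Credit: base = 4 × $1,582 = $6,328. income exceeds $255,200 by $31,200, which is 125 full-or-partial $250 increments; reduction = 125 × $25 = $3,125, leaving $3,203.
First-Time Homebuyer Credit: $286,400 is below the $302,700 cutoff, so the full $1,425 applies.
Veteran's Credit: 2% of the $82,500 excess over $203,900 is $1,650; credit = $1,700 − $1,650 = $50.
Total: $3,203 + $1,425 + $50 = $4,678.

$4,678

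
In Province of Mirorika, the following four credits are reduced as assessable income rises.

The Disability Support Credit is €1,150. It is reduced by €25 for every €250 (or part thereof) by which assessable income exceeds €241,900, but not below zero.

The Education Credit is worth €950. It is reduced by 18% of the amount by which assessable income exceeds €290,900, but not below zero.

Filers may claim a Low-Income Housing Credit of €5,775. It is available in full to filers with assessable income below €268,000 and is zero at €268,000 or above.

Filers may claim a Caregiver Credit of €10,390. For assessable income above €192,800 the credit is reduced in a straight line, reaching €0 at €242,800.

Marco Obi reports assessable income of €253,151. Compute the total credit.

€6,725

Disability Support Credit: income exceeds €241,900 by €11,251 → 46 increments × €25 = €1,150 ≥ base, so the credit is €0.
Education Credit: €253,151 is at or below the €290,900 threshold, so the full €950 applies.
Low-Income Housing Credit: €253,151 is below the €268,000 cutoff, so the full €5,775 applies.
Caregiver Credit: €253,151 is at or above €242,800, so the credit is €0.
Total: €0 + €950 + €5,775 + €0 = €6,725.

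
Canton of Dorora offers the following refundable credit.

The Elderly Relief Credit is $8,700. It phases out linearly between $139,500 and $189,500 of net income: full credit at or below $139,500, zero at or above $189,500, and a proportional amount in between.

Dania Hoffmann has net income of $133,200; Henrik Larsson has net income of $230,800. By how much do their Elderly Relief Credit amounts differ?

Dania ($133,200): Elderly Relief Credit: $133,200 is at or below the $139,500 threshold, so the full $8,700 applies.
Henrik ($230,800): Elderly Relief Credit: $230,800 is at or above $189,500, so the credit is $0.
Difference: |$8,700 − $0| = $8,700.

$8,700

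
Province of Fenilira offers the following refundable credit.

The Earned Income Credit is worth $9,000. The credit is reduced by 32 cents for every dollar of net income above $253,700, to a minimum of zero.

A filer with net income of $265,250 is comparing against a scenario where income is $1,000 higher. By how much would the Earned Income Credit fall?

$320

At $265,250 — 32% of the $11,550 excess over $253,700 is $3,696; credit = $9,000 − $3,696 = $5,304.
At $266,250 — 32% of the $12,550 excess over $253,700 is $4,016; credit = $9,000 − $4,016 = $4,984.
Lost: $5,304 − $4,984 = $320.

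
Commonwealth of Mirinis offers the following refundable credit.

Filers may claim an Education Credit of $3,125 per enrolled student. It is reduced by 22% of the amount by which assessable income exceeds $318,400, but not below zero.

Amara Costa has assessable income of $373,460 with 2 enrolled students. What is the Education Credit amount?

$0

Education Credit: base = 2 × $3,125 = $6,250. 22% of the $55,060 excess over $318,400 is $12,113.20 ≥ base, so the credit is $0.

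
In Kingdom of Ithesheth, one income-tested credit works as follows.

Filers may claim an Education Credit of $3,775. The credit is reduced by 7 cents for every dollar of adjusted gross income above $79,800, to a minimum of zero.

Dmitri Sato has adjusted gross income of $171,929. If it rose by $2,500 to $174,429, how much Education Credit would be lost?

At $171,929 — 7% of the $92,129 excess over $79,800 is $6,449.03 ≥ base, so the credit is $0.
At $174,429 — 7% of the $94,629 excess over $79,800 is $6,624.03 ≥ base, so the credit is $0.
Lost: $0 − $0 = $0.

$0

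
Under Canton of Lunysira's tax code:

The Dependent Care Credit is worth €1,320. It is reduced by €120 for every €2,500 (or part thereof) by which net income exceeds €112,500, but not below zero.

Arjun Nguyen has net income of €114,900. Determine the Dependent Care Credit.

€1,200

Dependent Care Credit: income exceeds €112,500 by €2,400, which is 1 full-or-partial €2,500 increment; reduction = 1 × €120 = €120, leaving €1,200.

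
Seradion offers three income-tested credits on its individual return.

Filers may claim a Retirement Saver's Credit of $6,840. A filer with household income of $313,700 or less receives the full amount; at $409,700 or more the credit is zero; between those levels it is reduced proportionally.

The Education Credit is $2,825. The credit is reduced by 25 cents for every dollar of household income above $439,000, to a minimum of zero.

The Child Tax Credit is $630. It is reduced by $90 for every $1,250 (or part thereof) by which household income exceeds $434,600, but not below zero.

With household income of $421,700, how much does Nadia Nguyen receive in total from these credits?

Retirement Saver's Credit: $421,700 is at or above $409,700, so the credit is $0.
Education Credit: $421,700 is at or below the $439,000 threshold, so the full $2,825 applies.
Child Tax Credit: $421,700 is at or below the $434,600 threshold, so the full $630 applies.
Total: $0 + $2,825 + $630 = $3,455.

$3,455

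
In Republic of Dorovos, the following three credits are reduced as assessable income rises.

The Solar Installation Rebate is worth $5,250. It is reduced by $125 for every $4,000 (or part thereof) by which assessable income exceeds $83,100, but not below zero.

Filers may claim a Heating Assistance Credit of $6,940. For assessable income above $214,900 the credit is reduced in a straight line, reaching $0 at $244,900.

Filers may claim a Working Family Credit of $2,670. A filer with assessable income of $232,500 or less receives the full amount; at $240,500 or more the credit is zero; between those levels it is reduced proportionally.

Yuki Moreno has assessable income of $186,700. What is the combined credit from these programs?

$11,610

Solar Installation Rebate: income exceeds $83,100 by $103,600, which is 26 full-or-partial $4,000 increments; reduction = 26 × $125 = $3,250, leaving $2,000.
Heating Assistance Credit: $186,700 is at or below the $214,900 threshold, so the full $6,940 applies.
Working Family Credit: $186,700 is at or below the $232,500 threshold, so the full $2,670 applies.
Total: $2,000 + $6,940 + $2,670 = $11,610.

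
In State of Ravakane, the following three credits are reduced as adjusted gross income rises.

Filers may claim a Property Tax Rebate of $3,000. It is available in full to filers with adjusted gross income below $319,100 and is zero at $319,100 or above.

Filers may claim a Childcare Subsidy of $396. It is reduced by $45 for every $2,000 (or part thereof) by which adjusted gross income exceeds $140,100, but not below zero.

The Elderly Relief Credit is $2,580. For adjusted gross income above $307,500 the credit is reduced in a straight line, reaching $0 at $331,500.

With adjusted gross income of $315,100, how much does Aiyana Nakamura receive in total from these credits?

$4,763

Property Tax Rebate: $315,100 is below the $319,100 cutoff, so the full $3,000 applies.
Childcare Subsidy: income exceeds $140,100 by $175,000 → 88 increments × $45 = $3,960 ≥ base, so the credit is $0.
Elderly Relief Credit: $315,100 is $7,600 into a $24,000 phase-out range, leaving 16,400/24,000 of the credit: $2,580 × 16,400/24,000 = $1,763.
Total: $3,000 + $0 + $1,763 = $4,763.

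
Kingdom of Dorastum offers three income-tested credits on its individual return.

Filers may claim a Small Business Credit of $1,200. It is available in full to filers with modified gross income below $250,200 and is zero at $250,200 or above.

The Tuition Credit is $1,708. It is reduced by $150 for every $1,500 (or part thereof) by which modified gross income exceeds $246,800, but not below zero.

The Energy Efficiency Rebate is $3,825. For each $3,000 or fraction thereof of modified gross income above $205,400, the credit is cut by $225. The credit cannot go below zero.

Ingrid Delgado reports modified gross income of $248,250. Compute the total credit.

Small Business Credit: $248,250 is below the $250,200 cutoff, so the full $1,200 applies.
Tuition Credit: income exceeds $246,800 by $1,450, which is 1 full-or-partial $1,500 increment; reduction = 1 × $150 = $150, leaving $1,558.
Energy Efficiency Rebate: income exceeds $205,400 by $42,850, which is 15 full-or-partial $3,000 increments; reduction = 15 × $225 = $3,375, leaving $450.
Total: $1,200 + $1,558 + $450 = $3,208.

$3,208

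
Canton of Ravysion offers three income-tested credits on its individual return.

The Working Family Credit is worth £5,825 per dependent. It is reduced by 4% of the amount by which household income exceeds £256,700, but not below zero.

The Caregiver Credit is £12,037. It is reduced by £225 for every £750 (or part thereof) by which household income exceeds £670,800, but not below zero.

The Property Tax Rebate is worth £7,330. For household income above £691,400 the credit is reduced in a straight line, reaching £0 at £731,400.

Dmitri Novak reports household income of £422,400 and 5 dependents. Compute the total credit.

Working Family Credit: base = 5 × £5,825 = £29,125. 4% of the £165,700 excess over £256,700 is £6,628; credit = £29,125 − £6,628 = £22,497.
Caregiver Credit: £422,400 is at or below the £670,800 threshold, so the full £12,037 applies.
Property Tax Rebate: £422,400 is at or below the £691,400 threshold, so the full £7,330 applies.
Total: £22,497 + £12,037 + £7,330 = £41,864.

£41,864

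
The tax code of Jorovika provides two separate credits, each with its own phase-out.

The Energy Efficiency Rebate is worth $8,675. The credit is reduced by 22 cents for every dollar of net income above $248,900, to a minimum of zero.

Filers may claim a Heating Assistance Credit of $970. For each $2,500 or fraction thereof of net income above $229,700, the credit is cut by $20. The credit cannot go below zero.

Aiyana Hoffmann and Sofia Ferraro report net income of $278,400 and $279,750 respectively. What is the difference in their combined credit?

$317

Aiyana ($278,400): Energy Efficiency Rebate: 22% of the $29,500 excess over $248,900 is $6,490; credit = $8,675 − $6,490 = $2,185. Heating Assistance Credit: income exceeds $229,700 by $48,700, which is 20 full-or-partial $2,500 increments; reduction = 20 × $20 = $400, leaving $570. total $2,185 + $570 = $2,755
Sofia ($279,750): Energy Efficiency Rebate: 22% of the $30,850 excess over $248,900 is $6,787; credit = $8,675 − $6,787 = $1,888. Heating Assistance Credit: income exceeds $229,700 by $50,050, which is 21 full-or-partial $2,500 increments; reduction = 21 × $20 = $420, leaving $550. total $1,888 + $550 = $2,438
Difference: |$2,755 − $2,438| = $317.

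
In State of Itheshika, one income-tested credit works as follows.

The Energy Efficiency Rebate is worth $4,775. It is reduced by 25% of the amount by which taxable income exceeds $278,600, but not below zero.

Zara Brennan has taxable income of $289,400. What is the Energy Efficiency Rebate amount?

Energy Efficiency Rebate: 25% of the $10,800 excess over $278,600 is $2,700; credit = $4,775 − $2,700 = $2,075.

$2,075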